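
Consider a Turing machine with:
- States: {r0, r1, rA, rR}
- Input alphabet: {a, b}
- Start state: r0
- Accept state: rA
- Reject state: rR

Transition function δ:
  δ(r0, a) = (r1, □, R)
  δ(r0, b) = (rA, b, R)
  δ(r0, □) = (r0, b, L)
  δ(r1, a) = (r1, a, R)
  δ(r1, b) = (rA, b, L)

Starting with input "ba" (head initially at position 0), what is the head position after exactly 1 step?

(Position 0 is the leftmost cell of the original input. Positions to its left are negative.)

Execution trace (head position shown):
Step 0: [r0]ba  (head at position 0)
Step 1: move right → b[rA]a  (head at position 1)

After 1 step, the head is at position 1.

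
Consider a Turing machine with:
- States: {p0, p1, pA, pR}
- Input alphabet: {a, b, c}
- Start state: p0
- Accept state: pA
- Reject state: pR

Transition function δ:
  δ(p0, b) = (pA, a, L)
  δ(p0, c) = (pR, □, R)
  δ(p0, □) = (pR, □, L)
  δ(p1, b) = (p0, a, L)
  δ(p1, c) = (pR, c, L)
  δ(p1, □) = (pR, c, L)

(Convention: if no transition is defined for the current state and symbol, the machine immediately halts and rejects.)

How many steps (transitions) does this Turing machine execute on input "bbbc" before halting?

Execution trace:
Initial: [p0]bbbc
Step 1: δ(p0, b) = (pA, a, L) → [pA]□abbc

The machine reaches the accept state pA and halts.

The machine executed 1 step before halting.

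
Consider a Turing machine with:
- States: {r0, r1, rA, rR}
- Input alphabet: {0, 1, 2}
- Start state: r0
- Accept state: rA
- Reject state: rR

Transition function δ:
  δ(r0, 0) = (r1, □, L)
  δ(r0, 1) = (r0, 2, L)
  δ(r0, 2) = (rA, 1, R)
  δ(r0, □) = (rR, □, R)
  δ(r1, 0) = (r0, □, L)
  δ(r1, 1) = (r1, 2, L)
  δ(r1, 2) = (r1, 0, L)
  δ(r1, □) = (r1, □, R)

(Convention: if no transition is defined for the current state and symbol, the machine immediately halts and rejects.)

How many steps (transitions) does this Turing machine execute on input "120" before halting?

Execution trace:
Initial: [r0]120
Step 1: δ(r0, 1) = (r0, 2, L) → [r0]□220
Step 2: δ(r0, □) = (rR, □, R) → □[rR]220

The machine reaches the reject state rR and halts.

The machine executed 2 steps before halting.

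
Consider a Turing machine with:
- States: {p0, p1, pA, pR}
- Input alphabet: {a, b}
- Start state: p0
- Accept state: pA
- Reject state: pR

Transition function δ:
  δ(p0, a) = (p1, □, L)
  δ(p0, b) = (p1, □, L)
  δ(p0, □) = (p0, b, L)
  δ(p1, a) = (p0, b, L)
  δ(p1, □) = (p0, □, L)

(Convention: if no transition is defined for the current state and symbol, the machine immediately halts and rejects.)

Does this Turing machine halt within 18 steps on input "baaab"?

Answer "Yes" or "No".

Execution trace:
Initial: [p0]baaab
Step 1: δ(p0, b) = (p1, □, L) → [p1]□□aaab
Step 2: δ(p1, □) = (p0, □, L) → [p0]□□□aaab
Step 3: δ(p0, □) = (p0, b, L) → [p0]□b□□aaab
Step 4: δ(p0, □) = (p0, b, L) → [p0]□bb□□aaab
Step 5: δ(p0, □) = (p0, b, L) → [p0]□bbb□□aaab
Step 6: δ(p0, □) = (p0, b, L) → [p0]□bbbb□□aaab
Step 7: δ(p0, □) = (p0, b, L) → [p0]□bbbbb□□aaab
Step 8: δ(p0, □) = (p0, b, L) → [p0]□bbbbbb□□aaab
Step 9: δ(p0, □) = (p0, b, L) → [p0]□bbbbbbb□□aaab
Step 10: δ(p0, □) = (p0, b, L) → [p0]□bbbbbbbb□□aaab
Step 11: δ(p0, □) = (p0, b, L) → [p0]□bbbbbbbbb□□aaab
Step 12: δ(p0, □) = (p0, b, L) → [p0]□bbbbbbbbbb□□aaab
Step 13: δ(p0, □) = (p0, b, L) → [p0]□bbbbbbbbbbb□□aaab
Step 14: δ(p0, □) = (p0, b, L) → [p0]□bbbbbbbbbbbb□□aaab
Step 15: δ(p0, □) = (p0, b, L) → [p0]□bbbbbbbbbbbbb□□aaab
Step 16: δ(p0, □) = (p0, b, L) → [p0]□bbbbbbbbbbbbbb□□aaab
Step 17: δ(p0, □) = (p0, b, L) → [p0]□bbbbbbbbbbbbbbb□□aaab
Step 18: δ(p0, □) = (p0, b, L) → [p0]□bbbbbbbbbbbbbbbb□□aaab

The machine has not reached a halting state after 18 steps.
The machine did not halt within the 18-step bound.

Answer: No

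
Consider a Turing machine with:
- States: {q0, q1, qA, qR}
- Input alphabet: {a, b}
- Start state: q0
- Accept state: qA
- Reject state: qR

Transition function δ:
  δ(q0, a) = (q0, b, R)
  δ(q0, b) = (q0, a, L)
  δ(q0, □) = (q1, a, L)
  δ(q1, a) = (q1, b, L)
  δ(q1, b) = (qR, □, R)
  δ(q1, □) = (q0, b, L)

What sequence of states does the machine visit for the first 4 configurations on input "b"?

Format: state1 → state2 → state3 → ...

Execution trace:
Initial: [q0]b
Step 1: δ(q0, b) = (q0, a, L) → [q0]□a
Step 2: δ(q0, □) = (q1, a, L) → [q1]□aa
Step 3: δ(q1, □) = (q0, b, L) → [q0]□baa

State sequence: q0 → q0 → q1 → q0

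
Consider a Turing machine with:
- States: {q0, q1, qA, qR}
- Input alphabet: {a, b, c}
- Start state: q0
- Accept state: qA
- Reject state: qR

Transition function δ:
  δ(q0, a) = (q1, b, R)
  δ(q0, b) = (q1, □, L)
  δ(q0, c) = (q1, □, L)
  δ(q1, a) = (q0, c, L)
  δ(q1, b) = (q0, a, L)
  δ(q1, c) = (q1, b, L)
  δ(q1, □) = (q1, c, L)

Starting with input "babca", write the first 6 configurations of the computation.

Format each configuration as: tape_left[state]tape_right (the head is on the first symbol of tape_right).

Transitions applied:
Step 1: δ(q0, b) = (q1, □, L)
Step 2: δ(q1, □) = (q1, c, L)
Step 3: δ(q1, □) = (q1, c, L)
Step 4: δ(q1, □) = (q1, c, L)
Step 5: δ(q1, □) = (q1, c, L)

The first 6 configurations are:
[q0]babca ⊢ [q1]□□abca ⊢ [q1]□c□abca ⊢ [q1]□cc□abca ⊢ [q1]□ccc□abca ⊢ [q1]□cccc□abca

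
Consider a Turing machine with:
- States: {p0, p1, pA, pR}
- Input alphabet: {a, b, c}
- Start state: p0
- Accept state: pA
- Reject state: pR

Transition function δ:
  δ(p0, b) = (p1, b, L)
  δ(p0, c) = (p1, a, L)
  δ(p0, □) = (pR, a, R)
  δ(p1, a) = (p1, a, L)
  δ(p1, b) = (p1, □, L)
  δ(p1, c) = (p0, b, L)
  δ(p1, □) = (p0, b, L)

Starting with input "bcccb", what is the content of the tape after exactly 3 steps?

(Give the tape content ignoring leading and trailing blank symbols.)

Execution trace:
Initial: [p0]bcccb
Step 1: δ(p0, b) = (p1, b, L) → [p1]□bcccb
Step 2: δ(p1, □) = (p0, b, L) → [p0]□bbcccb
Step 3: δ(p0, □) = (pR, a, R) → a[pR]bbcccb

The machine reaches the reject state pR and halts.

After 3 steps, the tape (ignoring leading/trailing blanks) is: abbcccb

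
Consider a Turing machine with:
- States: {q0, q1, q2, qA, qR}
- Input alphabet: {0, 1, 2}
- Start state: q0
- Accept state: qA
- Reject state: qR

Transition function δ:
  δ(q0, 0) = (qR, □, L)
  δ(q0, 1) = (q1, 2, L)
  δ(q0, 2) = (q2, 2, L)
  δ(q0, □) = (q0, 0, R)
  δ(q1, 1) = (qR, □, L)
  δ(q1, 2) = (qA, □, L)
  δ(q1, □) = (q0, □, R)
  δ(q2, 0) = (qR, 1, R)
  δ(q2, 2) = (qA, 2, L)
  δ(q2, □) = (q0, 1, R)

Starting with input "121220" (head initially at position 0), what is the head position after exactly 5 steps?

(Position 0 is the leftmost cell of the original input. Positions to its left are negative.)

Execution trace (head position shown):
Step 0: [q0]121220  (head at position 0)
Step 1: move left → [q1]□221220  (head at position -1)
Step 2: move right → □[q0]221220  (head at position 0)
Step 3: move left → [q2]□221220  (head at position -1)
Step 4: move right → 1[q0]221220  (head at position 0)
Step 5: move left → [q2]1221220  (head at position -1)

After 5 steps, the head is at position -1.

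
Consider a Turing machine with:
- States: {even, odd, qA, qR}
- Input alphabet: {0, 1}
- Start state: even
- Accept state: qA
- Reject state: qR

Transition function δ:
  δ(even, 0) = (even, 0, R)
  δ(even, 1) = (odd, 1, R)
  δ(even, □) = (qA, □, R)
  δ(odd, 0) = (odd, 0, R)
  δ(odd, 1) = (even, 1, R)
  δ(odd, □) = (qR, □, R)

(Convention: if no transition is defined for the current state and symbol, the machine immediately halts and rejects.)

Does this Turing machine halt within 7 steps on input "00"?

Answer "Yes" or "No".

Execution trace:
Initial: [even]00
Step 1: δ(even, 0) = (even, 0, R) → 0[even]0
Step 2: δ(even, 0) = (even, 0, R) → 00[even]□
Step 3: δ(even, □) = (qA, □, R) → 00□[qA]□

The machine reaches the accept state qA and halts.
The machine halted after 3 steps (within the 7-step bound).

Answer: Yes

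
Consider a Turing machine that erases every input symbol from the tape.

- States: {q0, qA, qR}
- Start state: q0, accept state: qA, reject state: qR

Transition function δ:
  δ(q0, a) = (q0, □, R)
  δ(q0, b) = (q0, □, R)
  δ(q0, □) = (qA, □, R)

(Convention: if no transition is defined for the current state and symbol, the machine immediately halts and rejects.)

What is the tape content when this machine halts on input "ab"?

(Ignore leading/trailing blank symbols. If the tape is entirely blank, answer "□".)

Execution trace:
Initial: [q0]ab
Step 1: δ(q0, a) = (q0, □, R) → □[q0]b
Step 2: δ(q0, b) = (q0, □, R) → □□[q0]□
Step 3: δ(q0, □) = (qA, □, R) → □□□[qA]□

The machine reaches the accept state qA and halts.

Final tape (ignoring leading/trailing blanks): □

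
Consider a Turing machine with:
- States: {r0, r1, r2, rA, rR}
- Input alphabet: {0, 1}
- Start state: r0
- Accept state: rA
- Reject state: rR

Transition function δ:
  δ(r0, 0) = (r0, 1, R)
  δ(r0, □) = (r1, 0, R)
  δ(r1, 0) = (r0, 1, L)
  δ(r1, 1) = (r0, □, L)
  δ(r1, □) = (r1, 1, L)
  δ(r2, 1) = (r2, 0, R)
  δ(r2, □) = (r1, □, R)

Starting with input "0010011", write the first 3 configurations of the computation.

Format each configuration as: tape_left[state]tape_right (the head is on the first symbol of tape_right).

Transitions applied:
Step 1: δ(r0, 0) = (r0, 1, R)
Step 2: δ(r0, 0) = (r0, 1, R)

The first 3 configurations are:
[r0]0010011 ⊢ 1[r0]010011 ⊢ 11[r0]10011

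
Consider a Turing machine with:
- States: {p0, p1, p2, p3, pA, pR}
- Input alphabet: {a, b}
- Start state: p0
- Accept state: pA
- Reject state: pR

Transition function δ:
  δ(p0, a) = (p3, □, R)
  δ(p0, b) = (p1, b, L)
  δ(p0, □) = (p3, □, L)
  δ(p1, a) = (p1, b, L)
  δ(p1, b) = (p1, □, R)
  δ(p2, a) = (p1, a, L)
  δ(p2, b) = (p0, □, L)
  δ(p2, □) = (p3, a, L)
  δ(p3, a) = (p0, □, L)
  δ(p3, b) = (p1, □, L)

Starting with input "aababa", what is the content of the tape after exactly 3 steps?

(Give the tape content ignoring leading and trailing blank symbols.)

Execution trace:
Initial: [p0]aababa
Step 1: δ(p0, a) = (p3, □, R) → □[p3]ababa
Step 2: δ(p3, a) = (p0, □, L) → [p0]□□baba
Step 3: δ(p0, □) = (p3, □, L) → [p3]□□□baba

No transition is defined for δ(p3, □). By convention the machine halts and rejects.

After 3 steps, the tape (ignoring leading/trailing blanks) is: baba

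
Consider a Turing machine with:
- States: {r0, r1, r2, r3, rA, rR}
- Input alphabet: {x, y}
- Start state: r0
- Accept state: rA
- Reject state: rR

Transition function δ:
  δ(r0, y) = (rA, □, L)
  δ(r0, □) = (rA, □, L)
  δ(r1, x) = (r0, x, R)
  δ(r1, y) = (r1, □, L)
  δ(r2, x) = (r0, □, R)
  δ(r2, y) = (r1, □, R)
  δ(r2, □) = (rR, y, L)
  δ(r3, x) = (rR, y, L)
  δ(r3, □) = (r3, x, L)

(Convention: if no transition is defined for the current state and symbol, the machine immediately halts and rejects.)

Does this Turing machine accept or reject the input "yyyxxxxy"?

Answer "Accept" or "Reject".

Execution trace:
Initial: [r0]yyyxxxxy
Step 1: δ(r0, y) = (rA, □, L) → [rA]□□yyxxxxy

The machine reaches the accept state rA and halts.

Answer: Accept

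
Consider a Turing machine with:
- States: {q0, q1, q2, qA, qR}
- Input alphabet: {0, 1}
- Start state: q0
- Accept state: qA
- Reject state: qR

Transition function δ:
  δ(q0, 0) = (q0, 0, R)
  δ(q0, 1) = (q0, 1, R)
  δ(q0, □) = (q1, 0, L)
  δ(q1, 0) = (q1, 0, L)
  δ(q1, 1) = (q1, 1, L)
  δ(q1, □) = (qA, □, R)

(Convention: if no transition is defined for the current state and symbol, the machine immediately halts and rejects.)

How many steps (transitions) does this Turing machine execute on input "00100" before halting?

Execution trace:
Initial: [q0]00100
Step 1: δ(q0, 0) = (q0, 0, R) → 0[q0]0100
Step 2: δ(q0, 0) = (q0, 0, R) → 00[q0]100
Step 3: δ(q0, 1) = (q0, 1, R) → 001[q0]00
Step 4: δ(q0, 0) = (q0, 0, R) → 0010[q0]0
Step 5: δ(q0, 0) = (q0, 0, R) → 00100[q0]□
Step 6: δ(q0, □) = (q1, 0, L) → 0010[q1]00
Step 7: δ(q1, 0) = (q1, 0, L) → 001[q1]000
Step 8: δ(q1, 0) = (q1, 0, L) → 00[q1]1000
Step 9: δ(q1, 1) = (q1, 1, L) → 0[q1]01000
Step 10: δ(q1, 0) = (q1, 0, L) → [q1]001000
Step 11: δ(q1, 0) = (q1, 0, L) → [q1]□001000
Step 12: δ(q1, □) = (qA, □, R) → □[qA]001000

The machine reaches the accept state qA and halts.

The machine executed 12 steps before halting.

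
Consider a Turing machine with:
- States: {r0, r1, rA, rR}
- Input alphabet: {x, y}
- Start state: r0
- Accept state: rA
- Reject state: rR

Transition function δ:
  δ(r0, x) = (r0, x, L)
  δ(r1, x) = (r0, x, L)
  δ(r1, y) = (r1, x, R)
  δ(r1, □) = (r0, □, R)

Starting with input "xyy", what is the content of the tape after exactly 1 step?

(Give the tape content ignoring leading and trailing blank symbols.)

Execution trace:
Initial: [r0]xyy
Step 1: δ(r0, x) = (r0, x, L) → [r0]□xyy

No transition is defined for δ(r0, □). By convention the machine halts and rejects.

After 1 step, the tape (ignoring leading/trailing blanks) is: xyy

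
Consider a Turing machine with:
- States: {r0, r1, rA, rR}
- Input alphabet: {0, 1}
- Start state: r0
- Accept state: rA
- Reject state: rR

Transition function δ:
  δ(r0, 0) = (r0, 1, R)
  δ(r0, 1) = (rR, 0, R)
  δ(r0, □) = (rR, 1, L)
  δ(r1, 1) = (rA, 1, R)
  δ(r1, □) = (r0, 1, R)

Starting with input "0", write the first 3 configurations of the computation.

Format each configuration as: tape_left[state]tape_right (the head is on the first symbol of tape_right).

Transitions applied:
Step 1: δ(r0, 0) = (r0, 1, R)
Step 2: δ(r0, □) = (rR, 1, L)

The first 3 configurations are:
[r0]0 ⊢ 1[r0]□ ⊢ [rR]11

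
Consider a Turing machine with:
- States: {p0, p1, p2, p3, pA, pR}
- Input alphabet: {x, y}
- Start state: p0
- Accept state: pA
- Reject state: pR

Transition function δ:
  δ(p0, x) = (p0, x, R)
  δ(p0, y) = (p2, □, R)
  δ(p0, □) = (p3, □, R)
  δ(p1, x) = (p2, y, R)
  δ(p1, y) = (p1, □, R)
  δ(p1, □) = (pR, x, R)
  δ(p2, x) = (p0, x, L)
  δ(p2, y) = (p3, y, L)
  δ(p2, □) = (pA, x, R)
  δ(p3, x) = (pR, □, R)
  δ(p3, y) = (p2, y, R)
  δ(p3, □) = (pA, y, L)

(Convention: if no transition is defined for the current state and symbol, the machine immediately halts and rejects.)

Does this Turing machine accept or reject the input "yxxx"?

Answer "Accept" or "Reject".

Execution trace:
Initial: [p0]yxxx
Step 1: δ(p0, y) = (p2, □, R) → □[p2]xxx
Step 2: δ(p2, x) = (p0, x, L) → [p0]□xxx
Step 3: δ(p0, □) = (p3, □, R) → □[p3]xxx
Step 4: δ(p3, x) = (pR, □, R) → □□[pR]xx

The machine reaches the reject state pR and halts.

Answer: Reject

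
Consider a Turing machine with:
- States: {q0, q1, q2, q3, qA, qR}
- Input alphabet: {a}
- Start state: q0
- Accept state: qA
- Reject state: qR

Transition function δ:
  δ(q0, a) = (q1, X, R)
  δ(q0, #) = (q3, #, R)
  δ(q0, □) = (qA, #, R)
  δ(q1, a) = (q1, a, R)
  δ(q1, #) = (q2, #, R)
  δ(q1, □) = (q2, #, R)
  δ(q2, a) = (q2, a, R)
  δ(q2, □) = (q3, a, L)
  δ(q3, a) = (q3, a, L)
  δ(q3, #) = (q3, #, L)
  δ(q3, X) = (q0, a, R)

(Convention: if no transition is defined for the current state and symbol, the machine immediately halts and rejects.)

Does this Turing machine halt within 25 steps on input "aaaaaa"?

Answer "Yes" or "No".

Execution trace:
Initial: [q0]aaaaaa
Step 1: δ(q0, a) = (q1, X, R) → X[q1]aaaaa
Step 2: δ(q1, a) = (q1, a, R) → Xa[q1]aaaa
Step 3: δ(q1, a) = (q1, a, R) → Xaa[q1]aaa
Step 4: δ(q1, a) = (q1, a, R) → Xaaa[q1]aa
Step 5: δ(q1, a) = (q1, a, R) → Xaaaa[q1]a
Step 6: δ(q1, a) = (q1, a, R) → Xaaaaa[q1]□
Step 7: δ(q1, □) = (q2, #, R) → Xaaaaa#[q2]□
Step 8: δ(q2, □) = (q3, a, L) → Xaaaaa[q3]#a
Step 9: δ(q3, #) = (q3, #, L) → Xaaaa[q3]a#a
Step 10: δ(q3, a) = (q3, a, L) → Xaaa[q3]aa#a
Step 11: δ(q3, a) = (q3, a, L) → Xaa[q3]aaa#a
Step 12: δ(q3, a) = (q3, a, L) → Xa[q3]aaaa#a
Step 13: δ(q3, a) = (q3, a, L) → X[q3]aaaaa#a
Step 14: δ(q3, a) = (q3, a, L) → [q3]Xaaaaa#a
Step 15: δ(q3, X) = (q0, a, R) → a[q0]aaaaa#a
Step 16: δ(q0, a) = (q1, X, R) → aX[q1]aaaa#a
Step 17: δ(q1, a) = (q1, a, R) → aXa[q1]aaa#a
Step 18: δ(q1, a) = (q1, a, R) → aXaa[q1]aa#a
Step 19: δ(q1, a) = (q1, a, R) → aXaaa[q1]a#a
Step 20: δ(q1, a) = (q1, a, R) → aXaaaa[q1]#a
Step 21: δ(q1, #) = (q2, #, R) → aXaaaa#[q2]a
Step 22: δ(q2, a) = (q2, a, R) → aXaaaa#a[q2]□
Step 23: δ(q2, □) = (q3, a, L) → aXaaaa#[q3]aa
Step 24: δ(q3, a) = (q3, a, L) → aXaaaa[q3]#aa
Step 25: δ(q3, #) = (q3, #, L) → aXaaa[q3]a#aa

The machine has not reached a halting state after 25 steps.
The machine did not halt within the 25-step bound.

Answer: No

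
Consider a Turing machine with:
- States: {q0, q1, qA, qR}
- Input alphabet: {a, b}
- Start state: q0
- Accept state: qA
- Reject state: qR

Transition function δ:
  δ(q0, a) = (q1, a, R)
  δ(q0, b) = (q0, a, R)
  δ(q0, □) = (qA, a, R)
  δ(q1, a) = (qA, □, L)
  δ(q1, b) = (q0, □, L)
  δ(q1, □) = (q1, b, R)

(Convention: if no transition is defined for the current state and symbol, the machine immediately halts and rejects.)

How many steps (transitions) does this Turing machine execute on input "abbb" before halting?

Execution trace:
Initial: [q0]abbb
Step 1: δ(q0, a) = (q1, a, R) → a[q1]bbb
Step 2: δ(q1, b) = (q0, □, L) → [q0]a□bb
Step 3: δ(q0, a) = (q1, a, R) → a[q1]□bb
Step 4: δ(q1, □) = (q1, b, R) → ab[q1]bb
Step 5: δ(q1, b) = (q0, □, L) → a[q0]b□b
Step 6: δ(q0, b) = (q0, a, R) → aa[q0]□b
Step 7: δ(q0, □) = (qA, a, R) → aaa[qA]b

The machine reaches the accept state qA and halts.

The machine executed 7 steps before halting.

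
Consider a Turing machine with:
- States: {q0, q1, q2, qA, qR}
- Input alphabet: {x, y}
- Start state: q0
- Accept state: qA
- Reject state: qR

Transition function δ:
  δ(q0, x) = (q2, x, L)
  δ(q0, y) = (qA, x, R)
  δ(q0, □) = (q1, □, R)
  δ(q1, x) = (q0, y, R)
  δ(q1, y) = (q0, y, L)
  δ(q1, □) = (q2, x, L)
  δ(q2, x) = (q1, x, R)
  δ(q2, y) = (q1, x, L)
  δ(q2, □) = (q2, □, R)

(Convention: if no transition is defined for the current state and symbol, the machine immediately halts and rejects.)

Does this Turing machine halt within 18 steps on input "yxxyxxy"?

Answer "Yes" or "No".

Execution trace:
Initial: [q0]yxxyxxy
Step 1: δ(q0, y) = (qA, x, R) → x[qA]xxyxxy

The machine reaches the accept state qA and halts.
The machine halted after 1 step (within the 18-step bound).

Answer: Yes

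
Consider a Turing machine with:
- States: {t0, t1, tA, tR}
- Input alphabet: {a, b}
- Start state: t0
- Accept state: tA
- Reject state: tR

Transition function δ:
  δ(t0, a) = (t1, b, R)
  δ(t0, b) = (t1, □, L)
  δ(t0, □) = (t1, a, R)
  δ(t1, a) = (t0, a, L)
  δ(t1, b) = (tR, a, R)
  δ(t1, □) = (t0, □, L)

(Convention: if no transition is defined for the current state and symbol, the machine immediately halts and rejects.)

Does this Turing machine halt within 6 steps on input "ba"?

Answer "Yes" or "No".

Execution trace:
Initial: [t0]ba
Step 1: δ(t0, b) = (t1, □, L) → [t1]□□a
Step 2: δ(t1, □) = (t0, □, L) → [t0]□□□a
Step 3: δ(t0, □) = (t1, a, R) → a[t1]□□a
Step 4: δ(t1, □) = (t0, □, L) → [t0]a□□a
Step 5: δ(t0, a) = (t1, b, R) → b[t1]□□a
Step 6: δ(t1, □) = (t0, □, L) → [t0]b□□a

The machine has not reached a halting state after 6 steps.
The machine did not halt within the 6-step bound.

Answer: No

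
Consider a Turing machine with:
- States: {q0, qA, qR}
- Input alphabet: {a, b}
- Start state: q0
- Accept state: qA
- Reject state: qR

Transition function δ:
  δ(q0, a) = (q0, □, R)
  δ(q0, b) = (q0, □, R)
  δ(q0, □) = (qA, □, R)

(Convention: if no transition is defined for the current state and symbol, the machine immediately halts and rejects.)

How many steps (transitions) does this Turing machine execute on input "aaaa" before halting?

Execution trace:
Initial: [q0]aaaa
Step 1: δ(q0, a) = (q0, □, R) → □[q0]aaa
Step 2: δ(q0, a) = (q0, □, R) → □□[q0]aa
Step 3: δ(q0, a) = (q0, □, R) → □□□[q0]a
Step 4: δ(q0, a) = (q0, □, R) → □□□□[q0]□
Step 5: δ(q0, □) = (qA, □, R) → □□□□□[qA]□

The machine reaches the accept state qA and halts.

The machine executed 5 steps before halting.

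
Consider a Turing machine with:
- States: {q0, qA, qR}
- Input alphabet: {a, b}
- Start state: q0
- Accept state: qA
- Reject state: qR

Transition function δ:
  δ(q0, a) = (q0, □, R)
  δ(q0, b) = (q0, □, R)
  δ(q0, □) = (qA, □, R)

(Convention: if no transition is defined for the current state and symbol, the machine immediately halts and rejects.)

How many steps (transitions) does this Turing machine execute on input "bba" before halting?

Execution trace:
Initial: [q0]bba
Step 1: δ(q0, b) = (q0, □, R) → □[q0]ba
Step 2: δ(q0, b) = (q0, □, R) → □□[q0]a
Step 3: δ(q0, a) = (q0, □, R) → □□□[q0]□
Step 4: δ(q0, □) = (qA, □, R) → □□□□[qA]□

The machine reaches the accept state qA and halts.

The machine executed 4 steps before halting.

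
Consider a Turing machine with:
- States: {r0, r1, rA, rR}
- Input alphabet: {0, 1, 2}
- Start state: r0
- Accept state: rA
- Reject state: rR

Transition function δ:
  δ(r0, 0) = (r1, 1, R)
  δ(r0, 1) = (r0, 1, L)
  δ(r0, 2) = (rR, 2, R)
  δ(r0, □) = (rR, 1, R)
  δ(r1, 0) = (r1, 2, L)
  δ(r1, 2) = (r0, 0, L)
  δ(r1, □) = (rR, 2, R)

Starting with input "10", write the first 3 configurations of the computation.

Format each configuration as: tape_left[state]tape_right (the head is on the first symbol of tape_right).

Transitions applied:
Step 1: δ(r0, 1) = (r0, 1, L)
Step 2: δ(r0, □) = (rR, 1, R)

The first 3 configurations are:
[r0]10 ⊢ [r0]□10 ⊢ 1[rR]10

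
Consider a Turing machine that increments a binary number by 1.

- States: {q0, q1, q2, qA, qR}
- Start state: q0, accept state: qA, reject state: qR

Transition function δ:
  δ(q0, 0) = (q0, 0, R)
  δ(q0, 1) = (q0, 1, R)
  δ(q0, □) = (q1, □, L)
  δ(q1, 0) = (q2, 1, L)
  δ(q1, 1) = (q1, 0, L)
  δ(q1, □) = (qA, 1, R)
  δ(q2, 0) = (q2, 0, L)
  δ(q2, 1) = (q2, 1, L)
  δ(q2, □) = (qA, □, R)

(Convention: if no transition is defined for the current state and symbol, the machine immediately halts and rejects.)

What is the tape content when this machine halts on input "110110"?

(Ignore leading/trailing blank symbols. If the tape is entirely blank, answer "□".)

Execution trace:
Initial: [q0]110110
Step 1: δ(q0, 1) = (q0, 1, R) → 1[q0]10110
Step 2: δ(q0, 1) = (q0, 1, R) → 11[q0]0110
Step 3: δ(q0, 0) = (q0, 0, R) → 110[q0]110
Step 4: δ(q0, 1) = (q0, 1, R) → 1101[q0]10
Step 5: δ(q0, 1) = (q0, 1, R) → 11011[q0]0
Step 6: δ(q0, 0) = (q0, 0, R) → 110110[q0]□
Step 7: δ(q0, □) = (q1, □, L) → 11011[q1]0□
Step 8: δ(q1, 0) = (q2, 1, L) → 1101[q2]11□
Step 9: δ(q2, 1) = (q2, 1, L) → 110[q2]111□
Step 10: δ(q2, 1) = (q2, 1, L) → 11[q2]0111□
Step 11: δ(q2, 0) = (q2, 0, L) → 1[q2]10111□
Step 12: δ(q2, 1) = (q2, 1, L) → [q2]110111□
Step 13: δ(q2, 1) = (q2, 1, L) → [q2]□110111□
Step 14: δ(q2, □) = (qA, □, R) → □[qA]110111□

The machine reaches the accept state qA and halts.

Final tape (ignoring leading/trailing blanks): 110111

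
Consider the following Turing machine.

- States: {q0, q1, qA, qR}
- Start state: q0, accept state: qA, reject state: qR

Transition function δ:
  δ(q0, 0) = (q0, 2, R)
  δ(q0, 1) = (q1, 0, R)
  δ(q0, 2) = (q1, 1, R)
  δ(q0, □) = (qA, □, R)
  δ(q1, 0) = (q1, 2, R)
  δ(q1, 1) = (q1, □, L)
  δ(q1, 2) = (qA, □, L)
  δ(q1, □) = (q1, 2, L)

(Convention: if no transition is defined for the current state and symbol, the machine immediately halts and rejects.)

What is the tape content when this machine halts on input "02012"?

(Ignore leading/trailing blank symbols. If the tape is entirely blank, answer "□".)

Execution trace:
Initial: [q0]02012
Step 1: δ(q0, 0) = (q0, 2, R) → 2[q0]2012
Step 2: δ(q0, 2) = (q1, 1, R) → 21[q1]012
Step 3: δ(q1, 0) = (q1, 2, R) → 212[q1]12
Step 4: δ(q1, 1) = (q1, □, L) → 21[q1]2□2
Step 5: δ(q1, 2) = (qA, □, L) → 2[qA]1□□2

The machine reaches the accept state qA and halts.

Final tape (ignoring leading/trailing blanks): 21□□2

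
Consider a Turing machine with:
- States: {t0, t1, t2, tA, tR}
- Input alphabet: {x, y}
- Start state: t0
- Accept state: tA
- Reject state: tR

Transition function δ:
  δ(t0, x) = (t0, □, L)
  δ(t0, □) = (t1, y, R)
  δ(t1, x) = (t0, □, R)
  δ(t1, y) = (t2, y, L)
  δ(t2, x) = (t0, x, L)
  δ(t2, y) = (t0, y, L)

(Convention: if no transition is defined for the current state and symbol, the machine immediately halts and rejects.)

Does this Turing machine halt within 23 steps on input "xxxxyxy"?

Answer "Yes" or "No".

Execution trace:
Initial: [t0]xxxxyxy
Step 1: δ(t0, x) = (t0, □, L) → [t0]□□xxxyxy
Step 2: δ(t0, □) = (t1, y, R) → y[t1]□xxxyxy

No transition is defined for δ(t1, □). By convention the machine halts and rejects.
The machine halted after 2 steps (within the 23-step bound).

Answer: Yes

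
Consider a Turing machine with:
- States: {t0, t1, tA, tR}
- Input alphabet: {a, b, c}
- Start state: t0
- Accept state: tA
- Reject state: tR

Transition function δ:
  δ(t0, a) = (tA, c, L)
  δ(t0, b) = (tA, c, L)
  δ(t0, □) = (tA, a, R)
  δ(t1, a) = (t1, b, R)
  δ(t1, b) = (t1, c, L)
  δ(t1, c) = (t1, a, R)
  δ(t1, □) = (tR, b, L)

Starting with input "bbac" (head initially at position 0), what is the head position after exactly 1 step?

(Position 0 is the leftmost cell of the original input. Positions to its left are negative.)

Execution trace (head position shown):
Step 0: [t0]bbac  (head at position 0)
Step 1: move left → [tA]□cbac  (head at position -1)

After 1 step, the head is at position -1.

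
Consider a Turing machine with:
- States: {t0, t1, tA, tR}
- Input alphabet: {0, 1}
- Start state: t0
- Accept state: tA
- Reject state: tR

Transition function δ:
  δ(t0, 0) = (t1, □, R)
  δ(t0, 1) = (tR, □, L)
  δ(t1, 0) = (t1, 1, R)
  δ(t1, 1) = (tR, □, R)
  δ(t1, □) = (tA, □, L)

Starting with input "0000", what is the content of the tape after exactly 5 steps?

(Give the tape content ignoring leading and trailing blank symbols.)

Execution trace:
Initial: [t0]0000
Step 1: δ(t0, 0) = (t1, □, R) → □[t1]000
Step 2: δ(t1, 0) = (t1, 1, R) → □1[t1]00
Step 3: δ(t1, 0) = (t1, 1, R) → □11[t1]0
Step 4: δ(t1, 0) = (t1, 1, R) → □111[t1]□
Step 5: δ(t1, □) = (tA, □, L) → □11[tA]1□

The machine reaches the accept state tA and halts.

After 5 steps, the tape (ignoring leading/trailing blanks) is: 111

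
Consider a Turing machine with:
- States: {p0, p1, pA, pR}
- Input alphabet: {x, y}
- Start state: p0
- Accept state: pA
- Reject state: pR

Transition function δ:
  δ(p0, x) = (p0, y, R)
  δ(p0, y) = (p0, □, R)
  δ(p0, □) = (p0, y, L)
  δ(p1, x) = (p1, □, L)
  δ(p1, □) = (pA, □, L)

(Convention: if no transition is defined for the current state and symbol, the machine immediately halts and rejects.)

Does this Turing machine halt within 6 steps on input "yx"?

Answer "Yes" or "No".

Execution trace:
Initial: [p0]yx
Step 1: δ(p0, y) = (p0, □, R) → □[p0]x
Step 2: δ(p0, x) = (p0, y, R) → □y[p0]□
Step 3: δ(p0, □) = (p0, y, L) → □[p0]yy
Step 4: δ(p0, y) = (p0, □, R) → □□[p0]y
Step 5: δ(p0, y) = (p0, □, R) → □□□[p0]□
Step 6: δ(p0, □) = (p0, y, L) → □□[p0]□y

The machine has not reached a halting state after 6 steps.
The machine did not halt within the 6-step bound.

Answer: No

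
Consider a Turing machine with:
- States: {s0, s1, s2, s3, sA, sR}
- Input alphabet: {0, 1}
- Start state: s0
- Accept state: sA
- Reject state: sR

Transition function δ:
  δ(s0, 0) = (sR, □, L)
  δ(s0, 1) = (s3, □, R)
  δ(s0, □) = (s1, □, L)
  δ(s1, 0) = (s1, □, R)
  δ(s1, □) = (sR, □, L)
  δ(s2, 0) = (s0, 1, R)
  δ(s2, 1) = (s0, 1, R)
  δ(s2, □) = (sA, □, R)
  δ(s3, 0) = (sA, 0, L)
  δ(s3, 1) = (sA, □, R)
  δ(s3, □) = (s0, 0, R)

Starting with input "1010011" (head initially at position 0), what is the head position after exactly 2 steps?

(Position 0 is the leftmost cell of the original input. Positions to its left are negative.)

Execution trace (head position shown):
Step 0: [s0]1010011  (head at position 0)
Step 1: move right → □[s3]010011  (head at position 1)
Step 2: move left → [sA]□010011  (head at position 0)

After 2 steps, the head is at position 0.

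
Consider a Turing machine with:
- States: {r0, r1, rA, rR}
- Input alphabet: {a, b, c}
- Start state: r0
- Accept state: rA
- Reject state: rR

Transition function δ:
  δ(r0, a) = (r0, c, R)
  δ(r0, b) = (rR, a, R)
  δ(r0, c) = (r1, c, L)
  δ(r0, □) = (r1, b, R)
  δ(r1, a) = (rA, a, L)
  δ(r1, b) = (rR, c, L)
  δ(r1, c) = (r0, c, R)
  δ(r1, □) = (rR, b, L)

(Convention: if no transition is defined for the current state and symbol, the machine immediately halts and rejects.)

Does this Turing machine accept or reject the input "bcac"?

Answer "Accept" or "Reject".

Execution trace:
Initial: [r0]bcac
Step 1: δ(r0, b) = (rR, a, R) → a[rR]cac

The machine reaches the reject state rR and halts.

Answer: Reject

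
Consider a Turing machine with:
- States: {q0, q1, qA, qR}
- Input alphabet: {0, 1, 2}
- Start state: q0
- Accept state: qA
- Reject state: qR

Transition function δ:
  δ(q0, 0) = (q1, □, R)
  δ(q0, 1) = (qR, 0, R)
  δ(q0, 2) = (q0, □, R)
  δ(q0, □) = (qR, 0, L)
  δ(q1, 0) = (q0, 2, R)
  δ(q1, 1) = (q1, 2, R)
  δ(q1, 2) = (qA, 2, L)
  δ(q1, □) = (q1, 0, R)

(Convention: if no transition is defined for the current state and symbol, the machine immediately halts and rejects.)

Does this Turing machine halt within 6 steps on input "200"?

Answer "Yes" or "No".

Execution trace:
Initial: [q0]200
Step 1: δ(q0, 2) = (q0, □, R) → □[q0]00
Step 2: δ(q0, 0) = (q1, □, R) → □□[q1]0
Step 3: δ(q1, 0) = (q0, 2, R) → □□2[q0]□
Step 4: δ(q0, □) = (qR, 0, L) → □□[qR]20

The machine reaches the reject state qR and halts.
The machine halted after 4 steps (within the 6-step bound).

Answer: Yes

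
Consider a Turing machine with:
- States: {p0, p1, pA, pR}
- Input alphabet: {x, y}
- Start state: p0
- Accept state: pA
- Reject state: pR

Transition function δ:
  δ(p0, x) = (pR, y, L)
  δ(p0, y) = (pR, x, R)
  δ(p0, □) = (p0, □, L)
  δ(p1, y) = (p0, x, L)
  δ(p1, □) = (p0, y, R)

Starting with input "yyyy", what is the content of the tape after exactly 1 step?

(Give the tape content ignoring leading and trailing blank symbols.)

Execution trace:
Initial: [p0]yyyy
Step 1: δ(p0, y) = (pR, x, R) → x[pR]yyy

The machine reaches the reject state pR and halts.

After 1 step, the tape (ignoring leading/trailing blanks) is: xyyy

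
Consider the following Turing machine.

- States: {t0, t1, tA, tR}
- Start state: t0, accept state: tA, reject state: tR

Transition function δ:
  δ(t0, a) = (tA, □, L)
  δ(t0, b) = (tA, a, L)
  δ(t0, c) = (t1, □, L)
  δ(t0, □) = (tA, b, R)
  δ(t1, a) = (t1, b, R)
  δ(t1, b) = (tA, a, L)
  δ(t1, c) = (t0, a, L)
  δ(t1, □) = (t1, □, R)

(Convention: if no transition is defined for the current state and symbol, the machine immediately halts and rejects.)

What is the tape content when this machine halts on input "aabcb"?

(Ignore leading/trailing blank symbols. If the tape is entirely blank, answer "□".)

Execution trace:
Initial: [t0]aabcb
Step 1: δ(t0, a) = (tA, □, L) → [tA]□□abcb

The machine reaches the accept state tA and halts.

Final tape (ignoring leading/trailing blanks): abcb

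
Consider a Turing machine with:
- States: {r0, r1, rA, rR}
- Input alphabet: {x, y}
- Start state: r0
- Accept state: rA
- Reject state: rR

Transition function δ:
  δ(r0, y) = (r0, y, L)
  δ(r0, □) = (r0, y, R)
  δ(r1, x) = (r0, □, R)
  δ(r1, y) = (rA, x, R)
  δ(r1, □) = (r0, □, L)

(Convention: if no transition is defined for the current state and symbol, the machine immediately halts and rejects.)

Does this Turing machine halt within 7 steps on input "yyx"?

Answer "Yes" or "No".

Execution trace:
Initial: [r0]yyx
Step 1: δ(r0, y) = (r0, y, L) → [r0]□yyx
Step 2: δ(r0, □) = (r0, y, R) → y[r0]yyx
Step 3: δ(r0, y) = (r0, y, L) → [r0]yyyx
Step 4: δ(r0, y) = (r0, y, L) → [r0]□yyyx
Step 5: δ(r0, □) = (r0, y, R) → y[r0]yyyx
Step 6: δ(r0, y) = (r0, y, L) → [r0]yyyyx
Step 7: δ(r0, y) = (r0, y, L) → [r0]□yyyyx

The machine has not reached a halting state after 7 steps.
The machine did not halt within the 7-step bound.

Answer: No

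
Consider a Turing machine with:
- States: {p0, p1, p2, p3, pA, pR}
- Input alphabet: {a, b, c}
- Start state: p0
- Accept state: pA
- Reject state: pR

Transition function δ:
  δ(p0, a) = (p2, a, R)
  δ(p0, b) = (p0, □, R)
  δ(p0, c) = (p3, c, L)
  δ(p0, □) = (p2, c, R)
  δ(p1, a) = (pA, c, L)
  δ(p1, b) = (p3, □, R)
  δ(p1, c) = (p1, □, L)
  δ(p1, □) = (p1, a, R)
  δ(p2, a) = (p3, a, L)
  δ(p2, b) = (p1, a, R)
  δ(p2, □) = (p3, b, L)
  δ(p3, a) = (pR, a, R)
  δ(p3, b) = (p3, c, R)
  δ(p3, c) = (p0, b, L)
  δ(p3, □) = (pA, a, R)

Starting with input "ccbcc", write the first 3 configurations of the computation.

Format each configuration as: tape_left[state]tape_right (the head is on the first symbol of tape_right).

Transitions applied:
Step 1: δ(p0, c) = (p3, c, L)
Step 2: δ(p3, □) = (pA, a, R)

The first 3 configurations are:
[p0]ccbcc ⊢ [p3]□ccbcc ⊢ a[pA]ccbcc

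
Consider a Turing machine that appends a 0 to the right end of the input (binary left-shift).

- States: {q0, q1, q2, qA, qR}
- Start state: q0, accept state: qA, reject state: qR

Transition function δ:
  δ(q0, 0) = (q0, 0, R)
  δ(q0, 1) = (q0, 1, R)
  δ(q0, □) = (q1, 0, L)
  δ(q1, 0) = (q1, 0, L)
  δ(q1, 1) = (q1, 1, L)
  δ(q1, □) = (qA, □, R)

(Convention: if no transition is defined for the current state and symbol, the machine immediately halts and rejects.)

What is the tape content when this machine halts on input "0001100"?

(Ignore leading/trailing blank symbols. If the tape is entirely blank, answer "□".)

Execution trace:
Initial: [q0]0001100
Step 1: δ(q0, 0) = (q0, 0, R) → 0[q0]001100
Step 2: δ(q0, 0) = (q0, 0, R) → 00[q0]01100
Step 3: δ(q0, 0) = (q0, 0, R) → 000[q0]1100
Step 4: δ(q0, 1) = (q0, 1, R) → 0001[q0]100
Step 5: δ(q0, 1) = (q0, 1, R) → 00011[q0]00
Step 6: δ(q0, 0) = (q0, 0, R) → 000110[q0]0
Step 7: δ(q0, 0) = (q0, 0, R) → 0001100[q0]□
Step 8: δ(q0, □) = (q1, 0, L) → 000110[q1]00
Step 9: δ(q1, 0) = (q1, 0, L) → 00011[q1]000
Step 10: δ(q1, 0) = (q1, 0, L) → 0001[q1]1000
Step 11: δ(q1, 1) = (q1, 1, L) → 000[q1]11000
Step 12: δ(q1, 1) = (q1, 1, L) → 00[q1]011000
Step 13: δ(q1, 0) = (q1, 0, L) → 0[q1]0011000
Step 14: δ(q1, 0) = (q1, 0, L) → [q1]00011000
Step 15: δ(q1, 0) = (q1, 0, L) → [q1]□00011000
Step 16: δ(q1, □) = (qA, □, R) → □[qA]00011000

The machine reaches the accept state qA and halts.

Final tape (ignoring leading/trailing blanks): 00011000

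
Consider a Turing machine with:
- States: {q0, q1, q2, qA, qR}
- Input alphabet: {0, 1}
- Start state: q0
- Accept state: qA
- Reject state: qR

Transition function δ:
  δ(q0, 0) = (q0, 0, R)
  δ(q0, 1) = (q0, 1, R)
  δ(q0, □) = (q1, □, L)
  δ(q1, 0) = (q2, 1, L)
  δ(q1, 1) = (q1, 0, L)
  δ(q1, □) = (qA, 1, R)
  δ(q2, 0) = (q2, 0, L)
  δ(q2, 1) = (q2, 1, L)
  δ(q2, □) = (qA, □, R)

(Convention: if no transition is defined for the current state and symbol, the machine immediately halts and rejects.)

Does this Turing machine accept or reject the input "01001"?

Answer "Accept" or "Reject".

Execution trace:
Initial: [q0]01001
Step 1: δ(q0, 0) = (q0, 0, R) → 0[q0]1001
Step 2: δ(q0, 1) = (q0, 1, R) → 01[q0]001
Step 3: δ(q0, 0) = (q0, 0, R) → 010[q0]01
Step 4: δ(q0, 0) = (q0, 0, R) → 0100[q0]1
Step 5: δ(q0, 1) = (q0, 1, R) → 01001[q0]□
Step 6: δ(q0, □) = (q1, □, L) → 0100[q1]1□
Step 7: δ(q1, 1) = (q1, 0, L) → 010[q1]00□
Step 8: δ(q1, 0) = (q2, 1, L) → 01[q2]010□
Step 9: δ(q2, 0) = (q2, 0, L) → 0[q2]1010□
Step 10: δ(q2, 1) = (q2, 1, L) → [q2]01010□
Step 11: δ(q2, 0) = (q2, 0, L) → [q2]□01010□
Step 12: δ(q2, □) = (qA, □, R) → □[qA]01010□

The machine reaches the accept state qA and halts.

Answer: Accept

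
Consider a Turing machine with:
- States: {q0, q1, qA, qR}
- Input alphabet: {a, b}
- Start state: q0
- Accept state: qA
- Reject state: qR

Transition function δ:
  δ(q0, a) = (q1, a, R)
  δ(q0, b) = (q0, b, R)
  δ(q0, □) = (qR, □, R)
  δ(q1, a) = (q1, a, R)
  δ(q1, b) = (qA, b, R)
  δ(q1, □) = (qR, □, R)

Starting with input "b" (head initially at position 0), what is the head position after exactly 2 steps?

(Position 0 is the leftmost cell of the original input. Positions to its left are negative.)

Execution trace (head position shown):
Step 0: [q0]b  (head at position 0)
Step 1: move right → b[q0]□  (head at position 1)
Step 2: move right → b□[qR]□  (head at position 2)

After 2 steps, the head is at position 2.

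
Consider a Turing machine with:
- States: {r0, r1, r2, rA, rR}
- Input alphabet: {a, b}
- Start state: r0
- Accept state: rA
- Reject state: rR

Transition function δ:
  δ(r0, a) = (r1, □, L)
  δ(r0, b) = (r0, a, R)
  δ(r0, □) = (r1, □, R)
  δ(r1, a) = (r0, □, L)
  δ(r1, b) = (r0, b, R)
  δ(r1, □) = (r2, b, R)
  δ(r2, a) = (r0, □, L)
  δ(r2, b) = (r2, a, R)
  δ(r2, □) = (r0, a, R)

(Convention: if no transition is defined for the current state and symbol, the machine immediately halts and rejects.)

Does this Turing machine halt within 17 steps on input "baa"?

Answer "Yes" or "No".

Execution trace:
Initial: [r0]baa
Step 1: δ(r0, b) = (r0, a, R) → a[r0]aa
Step 2: δ(r0, a) = (r1, □, L) → [r1]a□a
Step 3: δ(r1, a) = (r0, □, L) → [r0]□□□a
Step 4: δ(r0, □) = (r1, □, R) → □[r1]□□a
Step 5: δ(r1, □) = (r2, b, R) → □b[r2]□a
Step 6: δ(r2, □) = (r0, a, R) → □ba[r0]a
Step 7: δ(r0, a) = (r1, □, L) → □b[r1]a□
Step 8: δ(r1, a) = (r0, □, L) → □[r0]b□□
Step 9: δ(r0, b) = (r0, a, R) → □a[r0]□□
Step 10: δ(r0, □) = (r1, □, R) → □a□[r1]□
Step 11: δ(r1, □) = (r2, b, R) → □a□b[r2]□
Step 12: δ(r2, □) = (r0, a, R) → □a□ba[r0]□
Step 13: δ(r0, □) = (r1, □, R) → □a□ba□[r1]□
Step 14: δ(r1, □) = (r2, b, R) → □a□ba□b[r2]□
Step 15: δ(r2, □) = (r0, a, R) → □a□ba□ba[r0]□
Step 16: δ(r0, □) = (r1, □, R) → □a□ba□ba□[r1]□
Step 17: δ(r1, □) = (r2, b, R) → □a□ba□ba□b[r2]□

The machine has not reached a halting state after 17 steps.
The machine did not halt within the 17-step bound.

Answer: No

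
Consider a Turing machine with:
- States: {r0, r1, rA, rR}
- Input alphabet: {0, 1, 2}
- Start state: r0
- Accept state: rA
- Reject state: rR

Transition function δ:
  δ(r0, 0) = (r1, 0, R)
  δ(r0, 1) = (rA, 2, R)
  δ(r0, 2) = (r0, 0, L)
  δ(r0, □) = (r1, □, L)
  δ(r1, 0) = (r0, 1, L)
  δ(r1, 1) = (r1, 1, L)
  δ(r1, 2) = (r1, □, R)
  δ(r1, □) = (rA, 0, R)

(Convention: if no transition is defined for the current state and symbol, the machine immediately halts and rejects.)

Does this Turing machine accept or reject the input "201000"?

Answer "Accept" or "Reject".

Execution trace:
Initial: [r0]201000
Step 1: δ(r0, 2) = (r0, 0, L) → [r0]□001000
Step 2: δ(r0, □) = (r1, □, L) → [r1]□□001000
Step 3: δ(r1, □) = (rA, 0, R) → 0[rA]□001000

The machine reaches the accept state rA and halts.

Answer: Accept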